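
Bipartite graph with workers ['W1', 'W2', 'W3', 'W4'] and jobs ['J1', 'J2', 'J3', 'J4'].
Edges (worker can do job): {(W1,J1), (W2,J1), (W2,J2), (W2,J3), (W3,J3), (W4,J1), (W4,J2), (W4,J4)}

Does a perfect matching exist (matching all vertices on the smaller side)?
Yes, perfect matching exists (size 4)

Perfect matching: {(W1,J1), (W2,J2), (W3,J3), (W4,J4)}
All 4 vertices on the smaller side are matched.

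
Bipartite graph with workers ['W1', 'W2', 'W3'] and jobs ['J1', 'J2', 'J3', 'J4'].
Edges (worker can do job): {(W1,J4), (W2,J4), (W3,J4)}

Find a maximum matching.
Matching: {(W3,J4)}

Maximum matching (size 1):
  W3 → J4

Each worker is assigned to at most one job, and each job to at most one worker.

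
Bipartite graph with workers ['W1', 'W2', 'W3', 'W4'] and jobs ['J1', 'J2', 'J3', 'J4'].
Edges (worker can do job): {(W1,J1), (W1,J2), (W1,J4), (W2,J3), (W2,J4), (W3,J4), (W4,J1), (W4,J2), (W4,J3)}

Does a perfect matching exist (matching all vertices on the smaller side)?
Yes, perfect matching exists (size 4)

Perfect matching: {(W1,J2), (W2,J3), (W3,J4), (W4,J1)}
All 4 vertices on the smaller side are matched.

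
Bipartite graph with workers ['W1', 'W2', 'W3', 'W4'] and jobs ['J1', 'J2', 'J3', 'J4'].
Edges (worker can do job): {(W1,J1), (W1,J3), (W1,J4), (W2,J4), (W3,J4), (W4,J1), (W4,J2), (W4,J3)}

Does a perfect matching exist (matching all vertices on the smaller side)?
No, maximum matching has size 3 < 4

Maximum matching has size 3, need 4 for perfect matching.
Unmatched workers: ['W2']
Unmatched jobs: ['J2']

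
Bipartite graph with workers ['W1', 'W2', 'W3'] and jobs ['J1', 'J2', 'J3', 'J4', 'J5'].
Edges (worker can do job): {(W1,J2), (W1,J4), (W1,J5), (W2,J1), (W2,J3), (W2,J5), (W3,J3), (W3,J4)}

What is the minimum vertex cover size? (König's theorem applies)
Minimum vertex cover size = 3

By König's theorem: in bipartite graphs,
min vertex cover = max matching = 3

Maximum matching has size 3, so minimum vertex cover also has size 3.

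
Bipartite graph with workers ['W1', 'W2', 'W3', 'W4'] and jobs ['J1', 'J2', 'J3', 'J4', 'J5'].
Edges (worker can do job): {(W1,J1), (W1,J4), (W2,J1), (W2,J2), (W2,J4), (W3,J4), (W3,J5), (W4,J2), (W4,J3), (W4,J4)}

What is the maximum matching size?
Maximum matching size = 4

Maximum matching: {(W1,J1), (W2,J4), (W3,J5), (W4,J2)}
Size: 4

This assigns 4 workers to 4 distinct jobs.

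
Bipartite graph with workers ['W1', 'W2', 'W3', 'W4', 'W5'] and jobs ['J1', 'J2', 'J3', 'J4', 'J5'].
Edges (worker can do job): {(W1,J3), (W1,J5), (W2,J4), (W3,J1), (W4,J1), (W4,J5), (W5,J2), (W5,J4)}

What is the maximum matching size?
Maximum matching size = 5

Maximum matching: {(W1,J3), (W2,J4), (W3,J1), (W4,J5), (W5,J2)}
Size: 5

This assigns 5 workers to 5 distinct jobs.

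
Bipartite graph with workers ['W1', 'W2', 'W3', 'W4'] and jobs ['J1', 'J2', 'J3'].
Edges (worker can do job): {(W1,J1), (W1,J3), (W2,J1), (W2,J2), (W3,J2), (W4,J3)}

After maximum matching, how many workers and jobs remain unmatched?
Unmatched: 1 workers, 0 jobs

Maximum matching size: 3
Workers: 4 total, 3 matched, 1 unmatched
Jobs: 3 total, 3 matched, 0 unmatched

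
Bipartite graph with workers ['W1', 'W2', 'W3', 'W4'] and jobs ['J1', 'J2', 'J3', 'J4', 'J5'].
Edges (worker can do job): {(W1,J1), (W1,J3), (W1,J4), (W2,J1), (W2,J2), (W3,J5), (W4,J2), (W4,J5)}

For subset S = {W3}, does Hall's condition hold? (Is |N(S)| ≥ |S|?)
Yes: |N(S)| = 1, |S| = 1

Subset S = {W3}
Neighbors N(S) = {J5}

|N(S)| = 1, |S| = 1
Hall's condition: |N(S)| ≥ |S| is satisfied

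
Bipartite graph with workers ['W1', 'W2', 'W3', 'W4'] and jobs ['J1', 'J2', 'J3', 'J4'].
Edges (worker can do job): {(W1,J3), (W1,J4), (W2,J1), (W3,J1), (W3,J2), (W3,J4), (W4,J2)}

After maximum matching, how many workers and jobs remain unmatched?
Unmatched: 0 workers, 0 jobs

Maximum matching size: 4
Workers: 4 total, 4 matched, 0 unmatched
Jobs: 4 total, 4 matched, 0 unmatched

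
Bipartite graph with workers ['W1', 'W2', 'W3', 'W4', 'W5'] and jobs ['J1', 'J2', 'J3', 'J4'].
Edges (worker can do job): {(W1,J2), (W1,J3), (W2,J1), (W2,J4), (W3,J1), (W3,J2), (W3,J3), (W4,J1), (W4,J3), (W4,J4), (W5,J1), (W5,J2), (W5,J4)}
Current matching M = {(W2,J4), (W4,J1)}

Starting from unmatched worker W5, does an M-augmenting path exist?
Yes: W5 → J2

An M-augmenting path alternates non-matching / matching edges, starting and ending at unmatched vertices.
Path: W5 → J2
(J2 is unmatched in M, so the path is augmenting.)
Flipping edges along this path would increase |M| from 2 to 3.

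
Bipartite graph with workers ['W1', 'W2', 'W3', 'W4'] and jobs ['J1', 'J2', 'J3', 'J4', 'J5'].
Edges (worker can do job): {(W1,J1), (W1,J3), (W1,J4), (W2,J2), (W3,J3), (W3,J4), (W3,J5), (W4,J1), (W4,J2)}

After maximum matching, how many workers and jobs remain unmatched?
Unmatched: 0 workers, 1 jobs

Maximum matching size: 4
Workers: 4 total, 4 matched, 0 unmatched
Jobs: 5 total, 4 matched, 1 unmatched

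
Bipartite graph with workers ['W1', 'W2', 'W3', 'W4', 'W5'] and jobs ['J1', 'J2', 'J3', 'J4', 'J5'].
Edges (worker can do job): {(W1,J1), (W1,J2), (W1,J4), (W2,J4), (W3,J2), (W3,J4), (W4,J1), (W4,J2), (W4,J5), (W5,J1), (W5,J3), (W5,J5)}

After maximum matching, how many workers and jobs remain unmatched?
Unmatched: 0 workers, 0 jobs

Maximum matching size: 5
Workers: 5 total, 5 matched, 0 unmatched
Jobs: 5 total, 5 matched, 0 unmatched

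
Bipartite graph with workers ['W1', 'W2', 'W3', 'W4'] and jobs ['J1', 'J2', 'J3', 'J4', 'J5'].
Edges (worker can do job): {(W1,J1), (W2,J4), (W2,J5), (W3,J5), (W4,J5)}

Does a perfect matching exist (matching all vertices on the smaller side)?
No, maximum matching has size 3 < 4

Maximum matching has size 3, need 4 for perfect matching.
Unmatched workers: ['W3']
Unmatched jobs: ['J3', 'J2']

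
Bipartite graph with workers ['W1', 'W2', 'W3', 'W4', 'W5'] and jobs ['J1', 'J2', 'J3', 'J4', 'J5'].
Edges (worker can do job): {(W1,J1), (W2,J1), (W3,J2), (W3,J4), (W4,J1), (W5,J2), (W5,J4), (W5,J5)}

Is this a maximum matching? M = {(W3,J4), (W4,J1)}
No, size 2 is not maximum

Proposed matching has size 2.
Maximum matching size for this graph: 3.

This is NOT maximum - can be improved to size 3.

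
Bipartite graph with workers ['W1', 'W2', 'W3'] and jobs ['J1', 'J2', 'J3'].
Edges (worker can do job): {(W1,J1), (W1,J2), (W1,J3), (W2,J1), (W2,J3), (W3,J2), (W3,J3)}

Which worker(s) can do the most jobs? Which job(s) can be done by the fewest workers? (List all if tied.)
Most versatile: W1 (3 jobs); Least covered: J1, J2 (2 workers)

Worker degrees (jobs they can do): W1:3, W2:2, W3:2
Job degrees (workers who can do it): J1:2, J2:2, J3:3

Maximum worker degree is 3, achieved by: W1
Minimum job degree is 2, achieved by: J1, J2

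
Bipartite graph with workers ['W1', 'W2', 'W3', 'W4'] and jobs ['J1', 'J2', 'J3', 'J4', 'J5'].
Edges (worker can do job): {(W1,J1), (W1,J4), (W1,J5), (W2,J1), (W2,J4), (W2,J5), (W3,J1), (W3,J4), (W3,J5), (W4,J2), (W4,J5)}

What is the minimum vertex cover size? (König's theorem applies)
Minimum vertex cover size = 4

By König's theorem: in bipartite graphs,
min vertex cover = max matching = 4

Maximum matching has size 4, so minimum vertex cover also has size 4.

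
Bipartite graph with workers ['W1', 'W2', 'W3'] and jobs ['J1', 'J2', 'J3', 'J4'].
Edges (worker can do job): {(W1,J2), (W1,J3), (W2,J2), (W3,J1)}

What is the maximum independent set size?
Maximum independent set = 4

By König's theorem:
- Min vertex cover = Max matching = 3
- Max independent set = Total vertices - Min vertex cover
- Max independent set = 7 - 3 = 4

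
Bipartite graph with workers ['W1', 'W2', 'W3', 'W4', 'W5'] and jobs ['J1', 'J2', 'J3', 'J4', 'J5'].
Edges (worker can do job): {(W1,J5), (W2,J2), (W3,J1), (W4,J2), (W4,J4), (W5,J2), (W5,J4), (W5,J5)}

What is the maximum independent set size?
Maximum independent set = 6

By König's theorem:
- Min vertex cover = Max matching = 4
- Max independent set = Total vertices - Min vertex cover
- Max independent set = 10 - 4 = 6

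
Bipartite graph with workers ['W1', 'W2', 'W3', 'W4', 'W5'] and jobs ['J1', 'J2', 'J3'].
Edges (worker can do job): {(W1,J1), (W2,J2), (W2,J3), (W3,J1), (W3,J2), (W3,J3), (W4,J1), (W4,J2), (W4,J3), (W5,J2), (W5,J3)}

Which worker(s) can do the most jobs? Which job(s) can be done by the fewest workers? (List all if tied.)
Most versatile: W3, W4 (3 jobs); Least covered: J1 (3 workers)

Worker degrees (jobs they can do): W1:1, W2:2, W3:3, W4:3, W5:2
Job degrees (workers who can do it): J1:3, J2:4, J3:4

Maximum worker degree is 3, achieved by: W3, W4
Minimum job degree is 3, achieved by: J1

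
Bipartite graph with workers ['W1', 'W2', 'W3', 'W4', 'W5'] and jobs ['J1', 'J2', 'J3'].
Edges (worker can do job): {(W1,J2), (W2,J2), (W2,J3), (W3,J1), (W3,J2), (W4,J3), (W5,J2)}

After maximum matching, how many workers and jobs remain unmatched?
Unmatched: 2 workers, 0 jobs

Maximum matching size: 3
Workers: 5 total, 3 matched, 2 unmatched
Jobs: 3 total, 3 matched, 0 unmatched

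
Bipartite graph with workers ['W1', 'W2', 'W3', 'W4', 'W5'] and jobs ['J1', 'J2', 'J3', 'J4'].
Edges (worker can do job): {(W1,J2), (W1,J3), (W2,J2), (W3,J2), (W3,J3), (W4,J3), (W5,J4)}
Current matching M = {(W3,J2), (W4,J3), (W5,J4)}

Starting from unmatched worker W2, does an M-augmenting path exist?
No augmenting path from W2

Alternating search from W2 reaches jobs: {J2, J3}.
Every reachable job is already matched in M, and following those matched edges back to workers exposes no further unvisited jobs.
No M-augmenting path from W2 exists.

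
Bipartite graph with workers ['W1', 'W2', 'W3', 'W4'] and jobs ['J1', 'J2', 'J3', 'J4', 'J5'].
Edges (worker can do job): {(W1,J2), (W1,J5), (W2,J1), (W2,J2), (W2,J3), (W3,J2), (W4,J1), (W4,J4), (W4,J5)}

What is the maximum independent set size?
Maximum independent set = 5

By König's theorem:
- Min vertex cover = Max matching = 4
- Max independent set = Total vertices - Min vertex cover
- Max independent set = 9 - 4 = 5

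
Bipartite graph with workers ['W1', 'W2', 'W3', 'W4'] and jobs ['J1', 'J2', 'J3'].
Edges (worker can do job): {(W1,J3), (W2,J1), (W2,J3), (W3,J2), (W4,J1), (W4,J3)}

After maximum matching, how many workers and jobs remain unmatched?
Unmatched: 1 workers, 0 jobs

Maximum matching size: 3
Workers: 4 total, 3 matched, 1 unmatched
Jobs: 3 total, 3 matched, 0 unmatched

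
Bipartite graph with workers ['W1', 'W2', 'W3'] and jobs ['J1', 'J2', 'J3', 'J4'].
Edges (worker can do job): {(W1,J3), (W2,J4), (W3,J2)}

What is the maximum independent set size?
Maximum independent set = 4

By König's theorem:
- Min vertex cover = Max matching = 3
- Max independent set = Total vertices - Min vertex cover
- Max independent set = 7 - 3 = 4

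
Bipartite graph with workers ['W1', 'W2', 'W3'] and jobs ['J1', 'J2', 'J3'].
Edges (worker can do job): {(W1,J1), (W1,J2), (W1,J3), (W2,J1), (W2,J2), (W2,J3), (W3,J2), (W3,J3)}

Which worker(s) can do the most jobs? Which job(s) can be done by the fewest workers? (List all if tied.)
Most versatile: W1, W2 (3 jobs); Least covered: J1 (2 workers)

Worker degrees (jobs they can do): W1:3, W2:3, W3:2
Job degrees (workers who can do it): J1:2, J2:3, J3:3

Maximum worker degree is 3, achieved by: W1, W2
Minimum job degree is 2, achieved by: J1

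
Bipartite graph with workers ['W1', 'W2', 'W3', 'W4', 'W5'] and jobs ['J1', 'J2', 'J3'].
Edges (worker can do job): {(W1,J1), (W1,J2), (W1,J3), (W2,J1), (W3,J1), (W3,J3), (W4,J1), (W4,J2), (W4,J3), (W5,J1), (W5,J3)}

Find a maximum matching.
Matching: {(W3,J1), (W4,J2), (W5,J3)}

Maximum matching (size 3):
  W3 → J1
  W4 → J2
  W5 → J3

Each worker is assigned to at most one job, and each job to at most one worker.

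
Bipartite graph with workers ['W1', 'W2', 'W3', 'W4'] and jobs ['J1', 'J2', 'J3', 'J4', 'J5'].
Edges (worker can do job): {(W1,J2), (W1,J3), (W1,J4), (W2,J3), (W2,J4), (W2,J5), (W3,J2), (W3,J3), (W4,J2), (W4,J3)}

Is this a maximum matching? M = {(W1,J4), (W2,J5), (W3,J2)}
No, size 3 is not maximum

Proposed matching has size 3.
Maximum matching size for this graph: 4.

This is NOT maximum - can be improved to size 4.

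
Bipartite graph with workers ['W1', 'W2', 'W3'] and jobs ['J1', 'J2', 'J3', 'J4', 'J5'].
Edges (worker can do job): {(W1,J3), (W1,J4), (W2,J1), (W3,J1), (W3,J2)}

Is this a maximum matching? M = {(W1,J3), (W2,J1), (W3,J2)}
Yes, size 3 is maximum

Proposed matching has size 3.
Maximum matching size for this graph: 3.

This is a maximum matching.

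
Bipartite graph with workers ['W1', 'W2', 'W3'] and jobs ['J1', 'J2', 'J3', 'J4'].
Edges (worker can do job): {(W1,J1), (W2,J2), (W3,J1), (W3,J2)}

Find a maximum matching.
Matching: {(W1,J1), (W3,J2)}

Maximum matching (size 2):
  W1 → J1
  W3 → J2

Each worker is assigned to at most one job, and each job to at most one worker.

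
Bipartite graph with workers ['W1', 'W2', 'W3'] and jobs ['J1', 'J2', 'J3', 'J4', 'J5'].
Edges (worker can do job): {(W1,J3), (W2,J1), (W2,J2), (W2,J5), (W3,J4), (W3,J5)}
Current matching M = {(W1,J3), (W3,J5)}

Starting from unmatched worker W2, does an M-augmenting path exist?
Yes: W2 → J2

An M-augmenting path alternates non-matching / matching edges, starting and ending at unmatched vertices.
Path: W2 → J2
(J2 is unmatched in M, so the path is augmenting.)
Flipping edges along this path would increase |M| from 2 to 3.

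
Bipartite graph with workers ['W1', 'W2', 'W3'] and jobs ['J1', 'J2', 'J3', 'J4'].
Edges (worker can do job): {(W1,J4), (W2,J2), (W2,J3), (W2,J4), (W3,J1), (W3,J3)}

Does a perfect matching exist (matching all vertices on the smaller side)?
Yes, perfect matching exists (size 3)

Perfect matching: {(W1,J4), (W2,J2), (W3,J1)}
All 3 vertices on the smaller side are matched.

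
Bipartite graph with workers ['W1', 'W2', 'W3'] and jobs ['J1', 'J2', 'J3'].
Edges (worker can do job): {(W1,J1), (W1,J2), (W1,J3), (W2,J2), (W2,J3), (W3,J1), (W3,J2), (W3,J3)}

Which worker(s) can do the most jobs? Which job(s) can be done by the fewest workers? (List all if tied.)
Most versatile: W1, W3 (3 jobs); Least covered: J1 (2 workers)

Worker degrees (jobs they can do): W1:3, W2:2, W3:3
Job degrees (workers who can do it): J1:2, J2:3, J3:3

Maximum worker degree is 3, achieved by: W1, W3
Minimum job degree is 2, achieved by: J1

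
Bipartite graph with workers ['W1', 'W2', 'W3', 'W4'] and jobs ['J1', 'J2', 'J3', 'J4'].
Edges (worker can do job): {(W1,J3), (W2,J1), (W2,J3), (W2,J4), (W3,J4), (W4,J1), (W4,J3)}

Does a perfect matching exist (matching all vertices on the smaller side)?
No, maximum matching has size 3 < 4

Maximum matching has size 3, need 4 for perfect matching.
Unmatched workers: ['W2']
Unmatched jobs: ['J2']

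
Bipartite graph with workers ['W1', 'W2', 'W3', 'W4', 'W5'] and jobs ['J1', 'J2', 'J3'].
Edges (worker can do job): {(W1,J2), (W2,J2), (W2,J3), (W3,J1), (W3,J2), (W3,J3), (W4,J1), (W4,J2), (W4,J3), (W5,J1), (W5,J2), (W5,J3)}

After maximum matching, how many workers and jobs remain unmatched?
Unmatched: 2 workers, 0 jobs

Maximum matching size: 3
Workers: 5 total, 3 matched, 2 unmatched
Jobs: 3 total, 3 matched, 0 unmatched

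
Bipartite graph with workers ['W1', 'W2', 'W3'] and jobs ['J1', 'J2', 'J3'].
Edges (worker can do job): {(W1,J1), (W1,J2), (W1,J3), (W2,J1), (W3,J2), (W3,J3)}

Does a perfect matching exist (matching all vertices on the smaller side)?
Yes, perfect matching exists (size 3)

Perfect matching: {(W1,J2), (W2,J1), (W3,J3)}
All 3 vertices on the smaller side are matched.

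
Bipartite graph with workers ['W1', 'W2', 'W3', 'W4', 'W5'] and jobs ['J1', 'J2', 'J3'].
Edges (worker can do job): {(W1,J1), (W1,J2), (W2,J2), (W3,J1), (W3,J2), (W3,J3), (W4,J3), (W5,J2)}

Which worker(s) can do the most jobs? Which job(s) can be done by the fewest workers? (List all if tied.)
Most versatile: W3 (3 jobs); Least covered: J1, J3 (2 workers)

Worker degrees (jobs they can do): W1:2, W2:1, W3:3, W4:1, W5:1
Job degrees (workers who can do it): J1:2, J2:4, J3:2

Maximum worker degree is 3, achieved by: W3
Minimum job degree is 2, achieved by: J1, J3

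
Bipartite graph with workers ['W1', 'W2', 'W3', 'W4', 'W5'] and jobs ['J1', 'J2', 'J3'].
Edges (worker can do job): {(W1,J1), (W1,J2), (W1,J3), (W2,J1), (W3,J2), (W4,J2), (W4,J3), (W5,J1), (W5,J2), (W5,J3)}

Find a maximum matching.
Matching: {(W1,J1), (W3,J2), (W5,J3)}

Maximum matching (size 3):
  W1 → J1
  W3 → J2
  W5 → J3

Each worker is assigned to at most one job, and each job to at most one worker.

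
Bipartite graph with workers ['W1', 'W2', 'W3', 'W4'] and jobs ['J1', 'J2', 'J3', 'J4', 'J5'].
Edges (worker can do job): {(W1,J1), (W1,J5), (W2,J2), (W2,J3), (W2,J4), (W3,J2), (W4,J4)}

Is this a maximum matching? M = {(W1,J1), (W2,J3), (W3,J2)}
No, size 3 is not maximum

Proposed matching has size 3.
Maximum matching size for this graph: 4.

This is NOT maximum - can be improved to size 4.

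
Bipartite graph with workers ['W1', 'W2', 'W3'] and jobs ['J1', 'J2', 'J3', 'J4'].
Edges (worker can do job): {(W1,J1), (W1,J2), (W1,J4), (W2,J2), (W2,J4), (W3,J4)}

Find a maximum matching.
Matching: {(W1,J1), (W2,J2), (W3,J4)}

Maximum matching (size 3):
  W1 → J1
  W2 → J2
  W3 → J4

Each worker is assigned to at most one job, and each job to at most one worker.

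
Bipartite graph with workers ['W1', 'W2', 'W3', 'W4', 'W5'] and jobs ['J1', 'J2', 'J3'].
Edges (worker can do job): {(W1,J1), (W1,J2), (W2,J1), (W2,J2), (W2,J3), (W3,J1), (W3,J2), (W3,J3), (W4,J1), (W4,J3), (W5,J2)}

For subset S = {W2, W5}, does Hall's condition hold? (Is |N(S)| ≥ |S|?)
Yes: |N(S)| = 3, |S| = 2

Subset S = {W2, W5}
Neighbors N(S) = {J1, J2, J3}

|N(S)| = 3, |S| = 2
Hall's condition: |N(S)| ≥ |S| is satisfied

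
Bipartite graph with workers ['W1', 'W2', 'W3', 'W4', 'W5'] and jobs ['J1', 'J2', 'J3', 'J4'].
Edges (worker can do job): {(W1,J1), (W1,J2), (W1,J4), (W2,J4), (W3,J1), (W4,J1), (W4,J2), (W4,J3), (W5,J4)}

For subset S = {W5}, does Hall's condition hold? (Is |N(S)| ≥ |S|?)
Yes: |N(S)| = 1, |S| = 1

Subset S = {W5}
Neighbors N(S) = {J4}

|N(S)| = 1, |S| = 1
Hall's condition: |N(S)| ≥ |S| is satisfied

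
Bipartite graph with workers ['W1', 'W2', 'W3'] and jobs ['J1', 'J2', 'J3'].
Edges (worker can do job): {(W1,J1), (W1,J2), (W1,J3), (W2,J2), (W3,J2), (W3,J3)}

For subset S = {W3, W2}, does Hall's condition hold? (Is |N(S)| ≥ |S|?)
Yes: |N(S)| = 2, |S| = 2

Subset S = {W3, W2}
Neighbors N(S) = {J2, J3}

|N(S)| = 2, |S| = 2
Hall's condition: |N(S)| ≥ |S| is satisfied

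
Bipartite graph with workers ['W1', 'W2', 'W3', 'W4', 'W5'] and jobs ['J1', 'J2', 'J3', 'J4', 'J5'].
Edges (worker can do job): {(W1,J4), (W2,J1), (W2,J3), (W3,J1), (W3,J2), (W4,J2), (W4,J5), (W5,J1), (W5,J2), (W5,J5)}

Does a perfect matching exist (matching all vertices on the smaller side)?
Yes, perfect matching exists (size 5)

Perfect matching: {(W1,J4), (W2,J3), (W3,J2), (W4,J5), (W5,J1)}
All 5 vertices on the smaller side are matched.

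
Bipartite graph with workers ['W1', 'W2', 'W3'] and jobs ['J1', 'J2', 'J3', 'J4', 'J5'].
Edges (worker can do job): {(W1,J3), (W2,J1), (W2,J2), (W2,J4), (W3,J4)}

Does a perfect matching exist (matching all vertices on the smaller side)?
Yes, perfect matching exists (size 3)

Perfect matching: {(W1,J3), (W2,J1), (W3,J4)}
All 3 vertices on the smaller side are matched.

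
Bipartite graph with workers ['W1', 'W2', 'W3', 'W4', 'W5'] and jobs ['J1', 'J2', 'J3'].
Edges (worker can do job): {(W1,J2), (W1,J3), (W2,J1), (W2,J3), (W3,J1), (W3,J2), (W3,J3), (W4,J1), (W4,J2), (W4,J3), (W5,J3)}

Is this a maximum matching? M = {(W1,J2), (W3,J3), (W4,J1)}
Yes, size 3 is maximum

Proposed matching has size 3.
Maximum matching size for this graph: 3.

This is a maximum matching.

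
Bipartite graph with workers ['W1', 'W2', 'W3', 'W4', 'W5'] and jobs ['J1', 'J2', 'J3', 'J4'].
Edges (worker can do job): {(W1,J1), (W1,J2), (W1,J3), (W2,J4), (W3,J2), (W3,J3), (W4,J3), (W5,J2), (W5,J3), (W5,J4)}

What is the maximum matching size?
Maximum matching size = 4

Maximum matching: {(W1,J1), (W3,J2), (W4,J3), (W5,J4)}
Size: 4

This assigns 4 workers to 4 distinct jobs.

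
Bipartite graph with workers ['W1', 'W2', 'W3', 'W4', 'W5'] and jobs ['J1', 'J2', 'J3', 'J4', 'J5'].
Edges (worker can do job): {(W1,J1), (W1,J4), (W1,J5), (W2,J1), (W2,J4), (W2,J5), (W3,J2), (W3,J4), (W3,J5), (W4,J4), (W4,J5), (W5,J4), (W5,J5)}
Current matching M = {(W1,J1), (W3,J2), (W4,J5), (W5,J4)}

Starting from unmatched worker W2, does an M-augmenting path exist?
No augmenting path from W2

Alternating search from W2 reaches jobs: {J1, J4, J5}.
Every reachable job is already matched in M, and following those matched edges back to workers exposes no further unvisited jobs.
No M-augmenting path from W2 exists.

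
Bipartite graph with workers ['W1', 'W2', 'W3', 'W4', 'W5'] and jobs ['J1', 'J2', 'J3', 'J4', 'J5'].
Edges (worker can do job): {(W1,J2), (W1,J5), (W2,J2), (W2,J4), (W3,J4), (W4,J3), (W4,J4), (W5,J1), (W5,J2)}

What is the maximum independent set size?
Maximum independent set = 5

By König's theorem:
- Min vertex cover = Max matching = 5
- Max independent set = Total vertices - Min vertex cover
- Max independent set = 10 - 5 = 5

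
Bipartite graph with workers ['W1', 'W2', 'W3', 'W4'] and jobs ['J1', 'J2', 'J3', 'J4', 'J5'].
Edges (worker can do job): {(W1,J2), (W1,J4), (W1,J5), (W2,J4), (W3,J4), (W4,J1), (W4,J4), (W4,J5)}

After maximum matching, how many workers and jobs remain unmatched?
Unmatched: 1 workers, 2 jobs

Maximum matching size: 3
Workers: 4 total, 3 matched, 1 unmatched
Jobs: 5 total, 3 matched, 2 unmatched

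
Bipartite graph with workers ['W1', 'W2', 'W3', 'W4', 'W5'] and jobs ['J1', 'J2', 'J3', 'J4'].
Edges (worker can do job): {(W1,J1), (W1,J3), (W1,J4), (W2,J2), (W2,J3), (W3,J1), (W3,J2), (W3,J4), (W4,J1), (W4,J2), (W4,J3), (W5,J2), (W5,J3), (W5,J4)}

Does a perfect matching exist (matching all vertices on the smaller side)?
Yes, perfect matching exists (size 4)

Perfect matching: {(W1,J1), (W3,J4), (W4,J2), (W5,J3)}
All 4 vertices on the smaller side are matched.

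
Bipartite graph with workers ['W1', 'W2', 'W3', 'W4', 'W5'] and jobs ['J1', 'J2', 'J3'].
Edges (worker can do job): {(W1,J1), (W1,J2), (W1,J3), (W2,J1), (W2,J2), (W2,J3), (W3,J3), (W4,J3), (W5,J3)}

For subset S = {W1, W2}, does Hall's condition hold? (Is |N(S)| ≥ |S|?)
Yes: |N(S)| = 3, |S| = 2

Subset S = {W1, W2}
Neighbors N(S) = {J1, J2, J3}

|N(S)| = 3, |S| = 2
Hall's condition: |N(S)| ≥ |S| is satisfied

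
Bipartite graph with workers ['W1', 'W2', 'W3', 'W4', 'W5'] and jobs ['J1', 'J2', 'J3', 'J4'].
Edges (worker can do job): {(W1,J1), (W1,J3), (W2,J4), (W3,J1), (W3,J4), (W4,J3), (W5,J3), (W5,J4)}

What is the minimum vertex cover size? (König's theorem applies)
Minimum vertex cover size = 3

By König's theorem: in bipartite graphs,
min vertex cover = max matching = 3

Maximum matching has size 3, so minimum vertex cover also has size 3.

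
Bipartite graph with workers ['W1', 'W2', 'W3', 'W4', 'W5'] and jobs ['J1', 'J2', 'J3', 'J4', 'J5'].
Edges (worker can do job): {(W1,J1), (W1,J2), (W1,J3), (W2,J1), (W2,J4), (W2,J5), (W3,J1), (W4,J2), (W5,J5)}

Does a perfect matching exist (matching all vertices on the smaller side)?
Yes, perfect matching exists (size 5)

Perfect matching: {(W1,J3), (W2,J4), (W3,J1), (W4,J2), (W5,J5)}
All 5 vertices on the smaller side are matched.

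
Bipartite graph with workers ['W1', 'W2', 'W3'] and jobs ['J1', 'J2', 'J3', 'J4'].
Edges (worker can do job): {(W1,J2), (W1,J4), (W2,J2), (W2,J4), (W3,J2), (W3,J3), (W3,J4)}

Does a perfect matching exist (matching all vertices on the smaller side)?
Yes, perfect matching exists (size 3)

Perfect matching: {(W1,J4), (W2,J2), (W3,J3)}
All 3 vertices on the smaller side are matched.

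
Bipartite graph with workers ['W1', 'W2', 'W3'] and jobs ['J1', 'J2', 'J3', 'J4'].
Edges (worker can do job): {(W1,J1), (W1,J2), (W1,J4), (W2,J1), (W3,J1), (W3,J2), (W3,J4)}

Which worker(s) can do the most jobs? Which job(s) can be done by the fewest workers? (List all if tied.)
Most versatile: W1, W3 (3 jobs); Least covered: J3 (0 workers)

Worker degrees (jobs they can do): W1:3, W2:1, W3:3
Job degrees (workers who can do it): J1:3, J2:2, J3:0, J4:2

Maximum worker degree is 3, achieved by: W1, W3
Minimum job degree is 0, achieved by: J3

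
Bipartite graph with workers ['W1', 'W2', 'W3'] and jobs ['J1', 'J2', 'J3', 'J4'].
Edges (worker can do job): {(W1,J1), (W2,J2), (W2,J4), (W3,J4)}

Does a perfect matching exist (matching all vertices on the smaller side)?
Yes, perfect matching exists (size 3)

Perfect matching: {(W1,J1), (W2,J2), (W3,J4)}
All 3 vertices on the smaller side are matched.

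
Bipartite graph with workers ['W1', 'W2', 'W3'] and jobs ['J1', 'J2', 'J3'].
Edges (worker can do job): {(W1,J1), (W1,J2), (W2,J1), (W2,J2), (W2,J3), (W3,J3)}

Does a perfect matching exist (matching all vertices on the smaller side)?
Yes, perfect matching exists (size 3)

Perfect matching: {(W1,J2), (W2,J1), (W3,J3)}
All 3 vertices on the smaller side are matched.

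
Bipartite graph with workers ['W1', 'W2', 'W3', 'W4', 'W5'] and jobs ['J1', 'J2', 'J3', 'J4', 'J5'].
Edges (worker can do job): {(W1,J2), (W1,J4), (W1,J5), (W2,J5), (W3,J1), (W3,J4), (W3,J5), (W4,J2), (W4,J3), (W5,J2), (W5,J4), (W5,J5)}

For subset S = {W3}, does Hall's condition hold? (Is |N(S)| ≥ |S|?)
Yes: |N(S)| = 3, |S| = 1

Subset S = {W3}
Neighbors N(S) = {J1, J4, J5}

|N(S)| = 3, |S| = 1
Hall's condition: |N(S)| ≥ |S| is satisfied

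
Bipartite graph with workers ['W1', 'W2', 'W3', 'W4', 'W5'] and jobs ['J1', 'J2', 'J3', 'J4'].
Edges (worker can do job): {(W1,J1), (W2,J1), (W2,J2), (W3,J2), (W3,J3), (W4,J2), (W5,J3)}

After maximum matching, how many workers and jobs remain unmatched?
Unmatched: 2 workers, 1 jobs

Maximum matching size: 3
Workers: 5 total, 3 matched, 2 unmatched
Jobs: 4 total, 3 matched, 1 unmatched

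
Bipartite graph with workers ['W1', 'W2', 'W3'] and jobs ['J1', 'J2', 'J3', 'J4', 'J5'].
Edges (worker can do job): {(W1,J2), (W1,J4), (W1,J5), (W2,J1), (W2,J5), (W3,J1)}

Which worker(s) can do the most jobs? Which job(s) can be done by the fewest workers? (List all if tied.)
Most versatile: W1 (3 jobs); Least covered: J3 (0 workers)

Worker degrees (jobs they can do): W1:3, W2:2, W3:1
Job degrees (workers who can do it): J1:2, J2:1, J3:0, J4:1, J5:2

Maximum worker degree is 3, achieved by: W1
Minimum job degree is 0, achieved by: J3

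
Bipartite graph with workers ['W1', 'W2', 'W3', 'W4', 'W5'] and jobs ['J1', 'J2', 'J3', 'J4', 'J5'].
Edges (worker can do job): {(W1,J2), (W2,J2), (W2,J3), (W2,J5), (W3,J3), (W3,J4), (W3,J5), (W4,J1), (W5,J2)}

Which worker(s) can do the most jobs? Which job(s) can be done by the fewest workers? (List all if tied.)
Most versatile: W2, W3 (3 jobs); Least covered: J1, J4 (1 workers)

Worker degrees (jobs they can do): W1:1, W2:3, W3:3, W4:1, W5:1
Job degrees (workers who can do it): J1:1, J2:3, J3:2, J4:1, J5:2

Maximum worker degree is 3, achieved by: W2, W3
Minimum job degree is 1, achieved by: J1, J4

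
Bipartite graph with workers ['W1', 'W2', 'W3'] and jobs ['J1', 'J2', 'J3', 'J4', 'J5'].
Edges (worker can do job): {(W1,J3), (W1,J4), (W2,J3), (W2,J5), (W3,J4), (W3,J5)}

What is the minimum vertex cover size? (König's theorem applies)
Minimum vertex cover size = 3

By König's theorem: in bipartite graphs,
min vertex cover = max matching = 3

Maximum matching has size 3, so minimum vertex cover also has size 3.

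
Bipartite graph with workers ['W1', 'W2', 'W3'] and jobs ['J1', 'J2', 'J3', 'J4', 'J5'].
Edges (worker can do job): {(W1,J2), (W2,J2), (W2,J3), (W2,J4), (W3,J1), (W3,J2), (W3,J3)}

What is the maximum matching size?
Maximum matching size = 3

Maximum matching: {(W1,J2), (W2,J4), (W3,J3)}
Size: 3

This assigns 3 workers to 3 distinct jobs.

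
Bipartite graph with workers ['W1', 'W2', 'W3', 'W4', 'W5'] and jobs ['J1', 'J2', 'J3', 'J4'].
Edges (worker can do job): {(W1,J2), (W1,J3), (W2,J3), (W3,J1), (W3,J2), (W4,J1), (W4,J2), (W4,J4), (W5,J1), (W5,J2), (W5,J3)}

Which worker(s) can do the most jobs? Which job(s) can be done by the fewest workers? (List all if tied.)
Most versatile: W4, W5 (3 jobs); Least covered: J4 (1 workers)

Worker degrees (jobs they can do): W1:2, W2:1, W3:2, W4:3, W5:3
Job degrees (workers who can do it): J1:3, J2:4, J3:3, J4:1

Maximum worker degree is 3, achieved by: W4, W5
Minimum job degree is 1, achieved by: J4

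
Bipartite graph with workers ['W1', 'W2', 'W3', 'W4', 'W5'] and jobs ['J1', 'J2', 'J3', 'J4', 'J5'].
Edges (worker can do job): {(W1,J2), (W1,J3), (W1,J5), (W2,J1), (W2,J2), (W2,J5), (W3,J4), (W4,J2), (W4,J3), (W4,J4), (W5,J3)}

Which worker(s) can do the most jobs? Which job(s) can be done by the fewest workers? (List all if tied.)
Most versatile: W1, W2, W4 (3 jobs); Least covered: J1 (1 workers)

Worker degrees (jobs they can do): W1:3, W2:3, W3:1, W4:3, W5:1
Job degrees (workers who can do it): J1:1, J2:3, J3:3, J4:2, J5:2

Maximum worker degree is 3, achieved by: W1, W2, W4
Minimum job degree is 1, achieved by: J1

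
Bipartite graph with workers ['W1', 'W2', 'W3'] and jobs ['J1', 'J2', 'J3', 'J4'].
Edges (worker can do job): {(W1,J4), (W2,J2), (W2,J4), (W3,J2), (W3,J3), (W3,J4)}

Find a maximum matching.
Matching: {(W1,J4), (W2,J2), (W3,J3)}

Maximum matching (size 3):
  W1 → J4
  W2 → J2
  W3 → J3

Each worker is assigned to at most one job, and each job to at most one worker.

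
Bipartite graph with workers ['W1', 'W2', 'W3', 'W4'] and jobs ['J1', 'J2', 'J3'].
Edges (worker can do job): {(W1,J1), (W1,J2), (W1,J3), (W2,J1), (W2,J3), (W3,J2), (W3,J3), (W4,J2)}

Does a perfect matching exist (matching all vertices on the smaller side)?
Yes, perfect matching exists (size 3)

Perfect matching: {(W1,J1), (W3,J3), (W4,J2)}
All 3 vertices on the smaller side are matched.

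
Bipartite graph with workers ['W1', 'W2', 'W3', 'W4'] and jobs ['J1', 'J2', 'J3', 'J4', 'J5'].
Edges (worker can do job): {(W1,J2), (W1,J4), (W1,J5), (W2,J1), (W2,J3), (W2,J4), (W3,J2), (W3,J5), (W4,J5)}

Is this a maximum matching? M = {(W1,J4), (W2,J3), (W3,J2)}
No, size 3 is not maximum

Proposed matching has size 3.
Maximum matching size for this graph: 4.

This is NOT maximum - can be improved to size 4.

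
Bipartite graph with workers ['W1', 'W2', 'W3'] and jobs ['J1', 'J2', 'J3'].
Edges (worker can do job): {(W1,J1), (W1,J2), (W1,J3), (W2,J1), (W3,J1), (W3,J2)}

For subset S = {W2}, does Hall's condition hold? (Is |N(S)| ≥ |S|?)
Yes: |N(S)| = 1, |S| = 1

Subset S = {W2}
Neighbors N(S) = {J1}

|N(S)| = 1, |S| = 1
Hall's condition: |N(S)| ≥ |S| is satisfied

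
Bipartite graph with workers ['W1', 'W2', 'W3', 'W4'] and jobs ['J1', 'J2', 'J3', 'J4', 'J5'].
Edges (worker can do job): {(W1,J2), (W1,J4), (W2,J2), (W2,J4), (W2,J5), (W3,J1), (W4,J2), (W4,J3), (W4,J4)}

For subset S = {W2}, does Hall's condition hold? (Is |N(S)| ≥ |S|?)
Yes: |N(S)| = 3, |S| = 1

Subset S = {W2}
Neighbors N(S) = {J2, J4, J5}

|N(S)| = 3, |S| = 1
Hall's condition: |N(S)| ≥ |S| is satisfied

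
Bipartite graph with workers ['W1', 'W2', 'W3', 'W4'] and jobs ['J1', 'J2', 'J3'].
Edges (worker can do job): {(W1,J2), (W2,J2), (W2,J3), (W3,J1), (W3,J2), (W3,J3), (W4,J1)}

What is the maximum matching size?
Maximum matching size = 3

Maximum matching: {(W2,J3), (W3,J2), (W4,J1)}
Size: 3

This assigns 3 workers to 3 distinct jobs.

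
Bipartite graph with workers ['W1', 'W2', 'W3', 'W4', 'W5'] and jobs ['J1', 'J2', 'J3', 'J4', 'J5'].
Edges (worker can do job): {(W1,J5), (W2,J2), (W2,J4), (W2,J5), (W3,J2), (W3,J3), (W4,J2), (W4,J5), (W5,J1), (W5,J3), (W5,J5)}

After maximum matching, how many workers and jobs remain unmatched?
Unmatched: 0 workers, 0 jobs

Maximum matching size: 5
Workers: 5 total, 5 matched, 0 unmatched
Jobs: 5 total, 5 matched, 0 unmatched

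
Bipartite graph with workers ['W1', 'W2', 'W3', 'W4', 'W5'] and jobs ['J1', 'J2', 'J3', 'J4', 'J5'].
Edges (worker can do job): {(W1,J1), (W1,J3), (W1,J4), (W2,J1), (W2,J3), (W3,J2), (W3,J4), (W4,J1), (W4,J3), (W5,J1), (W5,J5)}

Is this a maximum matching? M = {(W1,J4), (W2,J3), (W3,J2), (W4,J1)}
No, size 4 is not maximum

Proposed matching has size 4.
Maximum matching size for this graph: 5.

This is NOT maximum - can be improved to size 5.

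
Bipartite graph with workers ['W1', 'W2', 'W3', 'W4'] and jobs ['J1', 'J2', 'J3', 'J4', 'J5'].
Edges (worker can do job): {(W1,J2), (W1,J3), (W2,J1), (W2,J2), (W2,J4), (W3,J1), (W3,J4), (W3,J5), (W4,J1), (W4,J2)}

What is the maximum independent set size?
Maximum independent set = 5

By König's theorem:
- Min vertex cover = Max matching = 4
- Max independent set = Total vertices - Min vertex cover
- Max independent set = 9 - 4 = 5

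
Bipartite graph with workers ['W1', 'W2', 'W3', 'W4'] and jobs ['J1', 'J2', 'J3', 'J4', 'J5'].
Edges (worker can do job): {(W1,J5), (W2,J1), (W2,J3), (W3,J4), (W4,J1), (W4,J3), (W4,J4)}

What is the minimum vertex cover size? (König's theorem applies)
Minimum vertex cover size = 4

By König's theorem: in bipartite graphs,
min vertex cover = max matching = 4

Maximum matching has size 4, so minimum vertex cover also has size 4.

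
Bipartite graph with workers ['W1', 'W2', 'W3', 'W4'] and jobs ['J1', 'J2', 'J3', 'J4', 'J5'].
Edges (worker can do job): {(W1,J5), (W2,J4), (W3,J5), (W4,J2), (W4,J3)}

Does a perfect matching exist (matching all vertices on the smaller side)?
No, maximum matching has size 3 < 4

Maximum matching has size 3, need 4 for perfect matching.
Unmatched workers: ['W1']
Unmatched jobs: ['J3', 'J1']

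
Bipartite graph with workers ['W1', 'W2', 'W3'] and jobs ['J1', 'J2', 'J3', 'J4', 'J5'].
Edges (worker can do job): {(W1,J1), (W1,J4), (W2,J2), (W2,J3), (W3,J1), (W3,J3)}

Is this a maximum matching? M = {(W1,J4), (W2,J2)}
No, size 2 is not maximum

Proposed matching has size 2.
Maximum matching size for this graph: 3.

This is NOT maximum - can be improved to size 3.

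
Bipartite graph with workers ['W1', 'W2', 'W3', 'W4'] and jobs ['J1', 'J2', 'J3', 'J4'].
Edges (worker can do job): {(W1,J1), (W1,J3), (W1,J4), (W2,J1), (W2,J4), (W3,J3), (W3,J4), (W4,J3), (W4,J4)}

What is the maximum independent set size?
Maximum independent set = 5

By König's theorem:
- Min vertex cover = Max matching = 3
- Max independent set = Total vertices - Min vertex cover
- Max independent set = 8 - 3 = 5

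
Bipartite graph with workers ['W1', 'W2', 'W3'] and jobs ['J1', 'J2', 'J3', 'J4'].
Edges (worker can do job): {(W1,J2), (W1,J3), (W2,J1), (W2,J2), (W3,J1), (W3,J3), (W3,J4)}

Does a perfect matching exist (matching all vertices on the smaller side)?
Yes, perfect matching exists (size 3)

Perfect matching: {(W1,J2), (W2,J1), (W3,J4)}
All 3 vertices on the smaller side are matched.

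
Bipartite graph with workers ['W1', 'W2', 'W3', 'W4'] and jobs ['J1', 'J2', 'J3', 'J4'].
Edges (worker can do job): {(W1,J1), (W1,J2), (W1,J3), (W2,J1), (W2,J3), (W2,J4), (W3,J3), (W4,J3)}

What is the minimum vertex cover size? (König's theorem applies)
Minimum vertex cover size = 3

By König's theorem: in bipartite graphs,
min vertex cover = max matching = 3

Maximum matching has size 3, so minimum vertex cover also has size 3.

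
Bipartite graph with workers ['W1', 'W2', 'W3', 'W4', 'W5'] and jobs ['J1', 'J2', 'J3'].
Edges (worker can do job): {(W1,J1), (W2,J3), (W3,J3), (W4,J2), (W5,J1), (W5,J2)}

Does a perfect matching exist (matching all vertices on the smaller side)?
Yes, perfect matching exists (size 3)

Perfect matching: {(W1,J1), (W3,J3), (W5,J2)}
All 3 vertices on the smaller side are matched.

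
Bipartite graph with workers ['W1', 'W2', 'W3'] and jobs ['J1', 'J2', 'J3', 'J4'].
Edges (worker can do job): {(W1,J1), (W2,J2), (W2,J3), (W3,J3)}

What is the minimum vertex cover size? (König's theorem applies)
Minimum vertex cover size = 3

By König's theorem: in bipartite graphs,
min vertex cover = max matching = 3

Maximum matching has size 3, so minimum vertex cover also has size 3.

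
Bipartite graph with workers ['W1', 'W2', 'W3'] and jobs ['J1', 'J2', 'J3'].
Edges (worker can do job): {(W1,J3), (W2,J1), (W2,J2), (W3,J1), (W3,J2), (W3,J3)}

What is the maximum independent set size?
Maximum independent set = 3

By König's theorem:
- Min vertex cover = Max matching = 3
- Max independent set = Total vertices - Min vertex cover
- Max independent set = 6 - 3 = 3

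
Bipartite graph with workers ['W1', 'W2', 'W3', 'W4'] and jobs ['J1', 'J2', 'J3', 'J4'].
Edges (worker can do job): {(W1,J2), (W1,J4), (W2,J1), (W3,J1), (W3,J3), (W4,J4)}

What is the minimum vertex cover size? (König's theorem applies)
Minimum vertex cover size = 4

By König's theorem: in bipartite graphs,
min vertex cover = max matching = 4

Maximum matching has size 4, so minimum vertex cover also has size 4.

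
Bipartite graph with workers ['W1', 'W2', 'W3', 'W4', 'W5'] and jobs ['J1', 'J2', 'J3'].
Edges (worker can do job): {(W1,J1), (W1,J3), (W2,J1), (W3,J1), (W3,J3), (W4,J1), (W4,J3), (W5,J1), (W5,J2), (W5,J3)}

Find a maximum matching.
Matching: {(W3,J3), (W4,J1), (W5,J2)}

Maximum matching (size 3):
  W3 → J3
  W4 → J1
  W5 → J2

Each worker is assigned to at most one job, and each job to at most one worker.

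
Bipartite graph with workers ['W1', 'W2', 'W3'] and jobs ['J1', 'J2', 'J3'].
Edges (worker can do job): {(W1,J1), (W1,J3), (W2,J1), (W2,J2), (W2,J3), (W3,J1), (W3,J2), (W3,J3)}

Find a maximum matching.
Matching: {(W1,J1), (W2,J2), (W3,J3)}

Maximum matching (size 3):
  W1 → J1
  W2 → J2
  W3 → J3

Each worker is assigned to at most one job, and each job to at most one worker.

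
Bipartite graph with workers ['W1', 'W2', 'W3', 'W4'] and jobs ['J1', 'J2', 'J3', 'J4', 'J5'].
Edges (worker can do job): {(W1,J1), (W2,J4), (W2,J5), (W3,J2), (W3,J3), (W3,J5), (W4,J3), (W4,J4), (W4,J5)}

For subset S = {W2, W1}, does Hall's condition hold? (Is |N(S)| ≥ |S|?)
Yes: |N(S)| = 3, |S| = 2

Subset S = {W2, W1}
Neighbors N(S) = {J1, J4, J5}

|N(S)| = 3, |S| = 2
Hall's condition: |N(S)| ≥ |S| is satisfied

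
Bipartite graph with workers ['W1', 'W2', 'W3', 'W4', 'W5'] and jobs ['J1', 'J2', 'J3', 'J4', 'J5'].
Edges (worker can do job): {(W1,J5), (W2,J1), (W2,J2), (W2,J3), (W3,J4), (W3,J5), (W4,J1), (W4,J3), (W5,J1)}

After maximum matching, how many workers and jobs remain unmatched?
Unmatched: 0 workers, 0 jobs

Maximum matching size: 5
Workers: 5 total, 5 matched, 0 unmatched
Jobs: 5 total, 5 matched, 0 unmatched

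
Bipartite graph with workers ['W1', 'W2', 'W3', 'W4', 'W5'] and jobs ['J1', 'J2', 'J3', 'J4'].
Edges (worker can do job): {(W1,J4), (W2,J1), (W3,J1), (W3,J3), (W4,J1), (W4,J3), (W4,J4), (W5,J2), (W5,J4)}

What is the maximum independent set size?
Maximum independent set = 5

By König's theorem:
- Min vertex cover = Max matching = 4
- Max independent set = Total vertices - Min vertex cover
- Max independent set = 9 - 4 = 5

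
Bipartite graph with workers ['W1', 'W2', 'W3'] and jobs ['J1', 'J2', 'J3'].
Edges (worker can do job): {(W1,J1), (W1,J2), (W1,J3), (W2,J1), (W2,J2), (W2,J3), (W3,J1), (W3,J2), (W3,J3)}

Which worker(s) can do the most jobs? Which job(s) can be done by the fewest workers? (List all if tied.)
Most versatile: W1, W2, W3 (3 jobs); Least covered: J1, J2, J3 (3 workers)

Worker degrees (jobs they can do): W1:3, W2:3, W3:3
Job degrees (workers who can do it): J1:3, J2:3, J3:3

Maximum worker degree is 3, achieved by: W1, W2, W3
Minimum job degree is 3, achieved by: J1, J2, J3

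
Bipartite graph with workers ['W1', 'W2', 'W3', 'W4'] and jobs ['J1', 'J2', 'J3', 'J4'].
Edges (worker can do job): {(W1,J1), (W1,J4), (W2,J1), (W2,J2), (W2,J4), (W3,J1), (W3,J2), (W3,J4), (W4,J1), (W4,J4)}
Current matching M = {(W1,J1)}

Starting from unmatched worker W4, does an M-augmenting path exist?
Yes: W4 → J4

An M-augmenting path alternates non-matching / matching edges, starting and ending at unmatched vertices.
Path: W4 → J4
(J4 is unmatched in M, so the path is augmenting.)
Flipping edges along this path would increase |M| from 1 to 2.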